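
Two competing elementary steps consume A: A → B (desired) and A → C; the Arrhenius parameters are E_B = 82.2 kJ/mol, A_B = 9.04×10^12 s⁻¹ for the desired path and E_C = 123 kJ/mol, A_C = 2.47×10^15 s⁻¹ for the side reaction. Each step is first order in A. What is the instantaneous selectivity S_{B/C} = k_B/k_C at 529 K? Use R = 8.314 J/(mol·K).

With equal orders, S_{B/C} = k_B/k_C = (A_B/A_C)·exp[(E_C−E_B)/(RT)].
(E_C−E_B)/(RT) = (123−82.2)×10³/(8.314×529) = 40800/4398 = 9.277.
k_B/k_C = (9.04×10^12/2.47×10^15)·exp(9.277) = 0.003660 × 10686 = 39.1.
Since E_B < E_C, lowering the temperature improves selectivity toward B.

39.1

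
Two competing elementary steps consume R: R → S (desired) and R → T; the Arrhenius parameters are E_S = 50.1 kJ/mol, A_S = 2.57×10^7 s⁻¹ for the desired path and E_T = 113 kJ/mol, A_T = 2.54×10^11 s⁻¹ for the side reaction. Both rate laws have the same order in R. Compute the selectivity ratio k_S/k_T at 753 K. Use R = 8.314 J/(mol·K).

2.34

k_S/k_T = (A_S/A_T)·exp[−(E_S−E_T)/(RT)] = (A_S/A_T)·exp[(E_T−E_S)/(RT)].
(E_T−E_S)/(RT) = (113−50.1)×10³/(8.314×753) = 62900/6260 = 10.05.
k_S/k_T = (2.57×10^7/2.54×10^11)·exp(10.05) = 1.012×10^-4 × 23091 = 2.34.
Since E_S < E_T, lowering the temperature improves selectivity toward S.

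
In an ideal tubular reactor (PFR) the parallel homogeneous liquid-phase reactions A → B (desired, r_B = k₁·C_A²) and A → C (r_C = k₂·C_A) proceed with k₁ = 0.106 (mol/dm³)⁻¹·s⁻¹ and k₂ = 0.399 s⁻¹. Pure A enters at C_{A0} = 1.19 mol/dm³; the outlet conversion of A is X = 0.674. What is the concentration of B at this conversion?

0.137 mol/dm³

C_A = C_{A0}(1−X) = 0.3879 mol/dm³.
Along a PFR/batch, dC_C/dC_A = −r_C/(r_B+r_C) = −k₂/(k₂+k₁·C_A).
Integrating from C_{A0} to C_A: C_C = (0.399/0.106)·ln[(0.399+0.106·1.19)/(0.399+0.106·0.388)] = 3.764·ln(0.5251/0.4401) = 0.6648 mol/dm³.
Then C_B = (C_{A0}−C_A) − C_C = 0.8021 − 0.6648 = 0.1373 mol/dm³.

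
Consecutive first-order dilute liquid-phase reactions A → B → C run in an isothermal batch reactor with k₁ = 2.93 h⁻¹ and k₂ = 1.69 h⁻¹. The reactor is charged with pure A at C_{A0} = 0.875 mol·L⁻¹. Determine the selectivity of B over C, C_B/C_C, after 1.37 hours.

Solving the coupled first-order balances gives C_B(t) = [k₁/(k₂−k₁)]·C_{A0}·(e^(−k₁t) − e^(−k₂t)).
e^(−k₁t) = e^(−2.93×1.37) = e^(−4.014) = 0.01806; e^(−k₂t) = e^(−2.315) = 0.09874.
C_B = 2.93×0.875/(1.69−2.93) × (0.01806−0.09874) = (-2.068)×(-0.08068) = 0.1668 mol·L⁻¹.
C_A = C_{A0}e^(−k₁t) = 0.01580 mol·L⁻¹, so C_C = C_{A0}−C_A−C_B = 0.6924 mol·L⁻¹; C_B/C_C = 0.241.

0.241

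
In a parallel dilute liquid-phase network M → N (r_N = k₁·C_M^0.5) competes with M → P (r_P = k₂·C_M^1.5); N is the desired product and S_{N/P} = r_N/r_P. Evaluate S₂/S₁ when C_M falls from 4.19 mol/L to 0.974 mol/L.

S_{N/P} = (k₁/k₂)·C_M⁻¹, so S₂/S₁ = (C_{M,2}/C_{M,1})⁻¹.
= 4.19/0.974 = 4.30.

4.30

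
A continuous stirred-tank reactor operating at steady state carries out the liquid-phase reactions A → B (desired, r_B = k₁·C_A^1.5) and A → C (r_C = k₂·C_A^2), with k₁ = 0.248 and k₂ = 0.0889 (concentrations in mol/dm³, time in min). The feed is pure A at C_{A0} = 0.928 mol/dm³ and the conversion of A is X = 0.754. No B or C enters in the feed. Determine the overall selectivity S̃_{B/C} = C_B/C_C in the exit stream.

Exit C_A = C_{A0}(1−X) = 0.928×0.246 = 0.2283 mol/dm³.
Rates in a CSTR are evaluated at the outlet concentration: r_B = 0.248×0.2283^1.5 = 0.02705, r_C = 0.0889×0.2283^2 = 0.004633.
Overall selectivity = C_B/C_C = r_Bτ/(r_Cτ) = r_B/r_C = 5.84.

5.84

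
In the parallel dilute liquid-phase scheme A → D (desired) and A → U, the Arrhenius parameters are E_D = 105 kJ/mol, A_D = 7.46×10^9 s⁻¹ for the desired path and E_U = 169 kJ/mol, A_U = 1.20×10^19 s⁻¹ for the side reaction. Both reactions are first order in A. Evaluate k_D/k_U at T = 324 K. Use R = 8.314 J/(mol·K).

With equal orders, S_{D/U} = k_D/k_U = (A_D/A_U)·exp[(E_U−E_D)/(RT)].
(E_U−E_D)/(RT) = (169−105)×10³/(8.314×324) = 64000/2694 = 23.76.
k_D/k_U = (7.46×10^9/1.20×10^19)·exp(23.76) = 6.217×10^-10 × 2.081×10^10 = 12.9.
Since E_D < E_U, lowering the temperature improves selectivity toward D.

12.9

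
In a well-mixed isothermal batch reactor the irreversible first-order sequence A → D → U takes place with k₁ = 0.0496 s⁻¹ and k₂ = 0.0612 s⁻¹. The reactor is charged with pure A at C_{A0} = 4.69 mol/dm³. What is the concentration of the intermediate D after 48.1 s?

0.789 mol/dm³

For first-order series with pure A initially, C_D(t) = k₁C_{A0}/(k₂−k₁)·(e^(−k₁t) − e^(−k₂t)).
e^(−k₁t) = e^(−0.0496×48.1) = e^(−2.386) = 0.09202; e^(−k₂t) = e^(−2.944) = 0.05267.
C_D = 0.0496×4.69/(0.0612−0.0496) × (0.09202−0.05267) = 20.05×0.03935 = 0.7891 mol/dm³.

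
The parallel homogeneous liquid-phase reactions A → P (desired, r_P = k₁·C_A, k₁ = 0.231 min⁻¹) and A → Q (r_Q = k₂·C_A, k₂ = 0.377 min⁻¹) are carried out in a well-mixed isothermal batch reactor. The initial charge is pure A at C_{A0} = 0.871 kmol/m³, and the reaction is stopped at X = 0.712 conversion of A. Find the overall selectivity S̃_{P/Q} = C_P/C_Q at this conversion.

0.613

C_A = C_{A0}(1−X) = 0.2508 kmol/m³.
Both paths are first order in A, so the instantaneous fraction to P is constant: dC_P/d(−C_A) = k₁/(k₁+k₂) = 0.3799.
C_P = 0.3799·(C_{A0}−C_A) = 0.3799×0.6202 = 0.236 kmol/m³.
C_Q = (C_{A0}−C_A)−C_P = 0.3845 kmol/m³; S̃_{P/Q} = 0.2356/0.3845 = 0.613.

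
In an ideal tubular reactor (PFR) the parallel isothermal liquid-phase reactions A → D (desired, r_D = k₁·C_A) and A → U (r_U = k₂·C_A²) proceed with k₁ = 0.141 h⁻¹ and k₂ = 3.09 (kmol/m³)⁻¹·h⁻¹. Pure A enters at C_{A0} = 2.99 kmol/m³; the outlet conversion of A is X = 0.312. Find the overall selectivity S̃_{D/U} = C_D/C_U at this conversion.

0.0183

C_A = C_{A0}(1−X) = 2.057 kmol/m³.
Along a PFR/batch, dC_D/dC_A = −r_D/(r_D+r_U) = −k₁/(k₁+k₂·C_A).
Integrating from C_{A0} to C_A: C_D = (0.141/3.09)·ln[(0.141+3.09·2.99)/(0.141+3.09·2.06)] = 0.04563·ln(9.380/6.498) = 0.01675 kmol/m³.
C_U = (C_{A0}−C_A)−C_D = 0.9161 kmol/m³; S̃_{D/U} = 0.01675/0.9161 = 0.0183.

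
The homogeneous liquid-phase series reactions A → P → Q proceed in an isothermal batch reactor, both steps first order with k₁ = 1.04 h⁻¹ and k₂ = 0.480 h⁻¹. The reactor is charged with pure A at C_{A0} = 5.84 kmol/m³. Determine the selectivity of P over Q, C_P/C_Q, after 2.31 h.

0.957

Solving the coupled first-order balances gives C_P(t) = [k₁/(k₂−k₁)]·C_{A0}·(e^(−k₁t) − e^(−k₂t)).
e^(−k₁t) = e^(−1.04×2.31) = e^(−2.402) = 0.09050; e^(−k₂t) = e^(−1.109) = 0.3300.
C_P = 1.04×5.84/(0.480−1.04) × (0.09050−0.3300) = (-10.85)×(-0.2395) = 2.597 kmol/m³.
C_A = C_{A0}e^(−k₁t) = 0.5285 kmol/m³, so C_Q = C_{A0}−C_A−C_P = 2.714 kmol/m³; C_P/C_Q = 0.957.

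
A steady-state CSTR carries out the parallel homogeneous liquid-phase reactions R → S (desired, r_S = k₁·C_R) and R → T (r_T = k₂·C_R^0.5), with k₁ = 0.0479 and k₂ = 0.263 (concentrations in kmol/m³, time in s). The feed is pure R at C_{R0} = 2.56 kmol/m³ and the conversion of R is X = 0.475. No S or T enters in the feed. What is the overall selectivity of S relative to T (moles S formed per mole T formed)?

0.211

Exit C_R = C_{R0}(1−X) = 2.56×0.525 = 1.344 kmol/m³.
In a CSTR the entire volume is at exit conditions, so r_S = 0.0479×1.344 = 0.06438 and r_T = 0.263×1.344^0.5 = 0.3049.
Overall selectivity = C_S/C_T = r_Sτ/(r_Tτ) = r_S/r_T = 0.211.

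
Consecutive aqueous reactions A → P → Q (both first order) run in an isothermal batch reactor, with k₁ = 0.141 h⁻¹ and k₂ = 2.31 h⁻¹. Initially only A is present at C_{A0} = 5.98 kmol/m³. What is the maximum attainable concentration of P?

At the optimum, C_{P,max}/C_{A0} = (k₁/k₂)^[k₂/(k₂−k₁)].
= (0.141/2.31)^(2.31/(2.31−0.141)) = (0.06104)^(1.065) = 0.05089.
C_{P,max} = 0.05089×5.98 = 0.304 kmol/m³.

0.304 kmol/m³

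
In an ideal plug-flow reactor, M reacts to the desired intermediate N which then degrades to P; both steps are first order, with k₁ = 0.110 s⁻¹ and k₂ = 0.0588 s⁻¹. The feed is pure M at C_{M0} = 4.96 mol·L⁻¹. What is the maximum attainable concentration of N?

2.42 mol·L⁻¹

For a first-order series the maximum intermediate yield is C_{N,max}/C_{M0} = (k₁/k₂)^[k₂/(k₂−k₁)].
= (0.110/0.0588)^(0.0588/(0.0588−0.110)) = (1.871)^(-1.148) = 0.4871.
C_{N,max} = 0.4871×4.96 = 2.42 mol·L⁻¹.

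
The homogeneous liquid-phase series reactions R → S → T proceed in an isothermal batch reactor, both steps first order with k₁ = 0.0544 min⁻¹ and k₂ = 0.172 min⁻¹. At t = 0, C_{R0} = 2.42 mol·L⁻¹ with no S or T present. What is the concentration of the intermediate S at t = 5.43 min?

0.393 mol·L⁻¹

Solving the coupled first-order balances gives C_S(t) = [k₁/(k₂−k₁)]·C_{R0}·(e^(−k₁t) − e^(−k₂t)).
e^(−k₁t) = e^(−0.0544×5.43) = e^(−0.2954) = 0.7442; e^(−k₂t) = e^(−0.9340) = 0.3930.
C_S = 0.0544×2.42/(0.172−0.0544) × (0.7442−0.3930) = 1.119×0.3512 = 0.3932 mol·L⁻¹.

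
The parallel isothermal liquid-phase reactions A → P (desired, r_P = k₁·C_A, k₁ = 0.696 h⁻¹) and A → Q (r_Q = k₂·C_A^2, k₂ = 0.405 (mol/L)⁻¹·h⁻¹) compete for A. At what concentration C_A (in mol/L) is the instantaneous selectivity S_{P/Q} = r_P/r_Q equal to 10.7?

S_{P/Q} = (k₁/k₂)·C_A⁻¹ ⇒ C_A = (S·k₂/k₁)^(-1).
= (10.7×0.405/0.696)^(-1) = (6.226)^(-1) = 0.161 mol/L.

0.161 mol/L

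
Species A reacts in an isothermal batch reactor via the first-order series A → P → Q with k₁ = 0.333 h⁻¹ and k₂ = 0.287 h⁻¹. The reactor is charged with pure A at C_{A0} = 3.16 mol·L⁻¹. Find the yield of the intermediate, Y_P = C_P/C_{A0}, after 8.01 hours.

0.224

For first-order series with pure A initially, C_P(t) = k₁C_{A0}/(k₂−k₁)·(e^(−k₁t) − e^(−k₂t)).
e^(−k₁t) = e^(−0.333×8.01) = e^(−2.667) = 0.06944; e^(−k₂t) = e^(−2.299) = 0.1004.
C_P = 0.333×3.16/(0.287−0.333) × (0.06944−0.1004) = (-22.88)×(-0.03093) = 0.7077 mol·L⁻¹.
Y_P = C_P/C_{A0} = 0.7077/3.16 = 0.224.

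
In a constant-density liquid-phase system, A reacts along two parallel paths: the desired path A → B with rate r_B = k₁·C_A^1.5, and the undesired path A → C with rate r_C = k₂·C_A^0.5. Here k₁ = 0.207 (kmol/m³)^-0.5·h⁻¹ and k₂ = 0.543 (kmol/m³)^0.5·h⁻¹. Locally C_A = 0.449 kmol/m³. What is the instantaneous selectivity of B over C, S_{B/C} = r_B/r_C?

0.171

S_{B/C} = r_B/r_C = (k₁·C_A^1.5)/(k₂·C_A^0.5) = (k₁/k₂)·C_A.
= (0.207×0.4490^1.5) / (0.543×0.4490^0.5) = 0.06228/0.3639 = 0.171.
Since the desired path is higher order in A, keeping C_A high (PFR or concentrated feed) favours B.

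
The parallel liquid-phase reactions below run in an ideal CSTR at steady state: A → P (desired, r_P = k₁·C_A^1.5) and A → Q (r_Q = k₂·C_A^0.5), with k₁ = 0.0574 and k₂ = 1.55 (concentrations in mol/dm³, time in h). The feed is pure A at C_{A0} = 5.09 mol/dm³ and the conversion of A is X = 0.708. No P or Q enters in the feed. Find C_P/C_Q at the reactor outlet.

0.0550

Exit C_A = C_{A0}(1−X) = 5.09×0.292 = 1.486 mol/dm³.
Rates in a CSTR are evaluated at the outlet concentration: r_P = 0.0574×1.486^1.5 = 0.1040, r_Q = 1.55×1.486^0.5 = 1.890.
Overall selectivity = C_P/C_Q = r_Pτ/(r_Qτ) = r_P/r_Q = 0.0550.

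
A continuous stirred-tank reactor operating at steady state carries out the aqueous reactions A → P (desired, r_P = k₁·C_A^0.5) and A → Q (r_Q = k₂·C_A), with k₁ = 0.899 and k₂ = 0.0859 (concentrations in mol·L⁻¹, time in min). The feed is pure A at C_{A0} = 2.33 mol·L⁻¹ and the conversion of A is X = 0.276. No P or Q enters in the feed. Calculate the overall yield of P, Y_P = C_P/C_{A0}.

0.246

Exit C_A = C_{A0}(1−X) = 2.33×0.724 = 1.687 mol·L⁻¹.
In a CSTR the entire volume is at exit conditions, so r_P = 0.899×1.687^0.5 = 1.168 and r_Q = 0.0859×1.687 = 0.1449.
Fraction of consumed A going to P: r_P/(r_P+r_Q) = 0.8896.
C_P = 0.8896·C_{A0}·X = 0.8896×2.33×0.276 = 0.572 mol·L⁻¹; Y_P = C_P/C_{A0} = 0.246.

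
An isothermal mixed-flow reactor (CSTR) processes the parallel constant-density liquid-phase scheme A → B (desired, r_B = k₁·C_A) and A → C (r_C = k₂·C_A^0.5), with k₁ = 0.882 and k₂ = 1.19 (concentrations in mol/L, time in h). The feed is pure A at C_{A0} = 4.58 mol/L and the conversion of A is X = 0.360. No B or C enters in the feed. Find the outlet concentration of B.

0.922 mol/L

Exit C_A = C_{A0}(1−X) = 4.58×0.640 = 2.931 mol/L.
A CSTR operates uniformly at the exit composition, giving r_B = 2.585 and r_C = 2.037 (each k·C_A^n at C_A = 2.931).
Fraction of consumed A going to B: r_B/(r_B+r_C) = 0.5593.
C_B = 0.5593·C_{A0}·X = 0.5593×4.58×0.360 = 0.922 mol/L.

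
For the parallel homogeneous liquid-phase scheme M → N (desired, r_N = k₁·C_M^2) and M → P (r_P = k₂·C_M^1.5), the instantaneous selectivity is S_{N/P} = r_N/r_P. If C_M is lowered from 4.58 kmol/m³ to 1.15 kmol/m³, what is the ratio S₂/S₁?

0.501

S_{N/P} = (k₁/k₂)·C_M^0.5, so S₂/S₁ = (C_{M,2}/C_{M,1})^0.5.
= (1.15/4.58)^0.5 = (0.2511)^0.5 = 0.501.
Selectivity toward N falls as C_M falls — high-concentration operation is favoured.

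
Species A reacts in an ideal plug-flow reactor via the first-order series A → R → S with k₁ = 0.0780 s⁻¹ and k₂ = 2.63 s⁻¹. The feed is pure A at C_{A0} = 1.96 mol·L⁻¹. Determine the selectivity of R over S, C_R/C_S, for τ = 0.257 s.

2.65

For first-order series with pure A initially, C_R(τ) = k₁C_{A0}/(k₂−k₁)·(e^(−k₁τ) − e^(−k₂τ)).
e^(−k₁τ) = e^(−0.0780×0.257) = e^(−0.02005) = 0.9802; e^(−k₂τ) = e^(−0.6759) = 0.5087.
C_R = 0.0780×1.96/(2.63−0.0780) × (0.9802−0.5087) = 0.05991×0.4715 = 0.02824 mol·L⁻¹.
C_A = C_{A0}e^(−k₁τ) = 1.921 mol·L⁻¹, so C_S = C_{A0}−C_A−C_R = 0.01066 mol·L⁻¹; C_R/C_S = 2.65.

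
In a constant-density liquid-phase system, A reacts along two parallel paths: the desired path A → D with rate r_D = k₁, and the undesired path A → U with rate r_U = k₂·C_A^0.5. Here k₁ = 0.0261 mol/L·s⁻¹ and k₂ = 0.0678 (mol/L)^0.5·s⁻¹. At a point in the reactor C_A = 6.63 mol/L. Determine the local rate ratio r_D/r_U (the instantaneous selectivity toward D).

S_{D/U} = r_D/r_U = (k₁)/(k₂·C_A^0.5) = (k₁/k₂)·C_A^-0.5.
= (0.0261) / (0.0678×6.630^0.5) = 0.02610/0.1746 = 0.150.
The undesired path is higher order in A, so low C_A (CSTR or dilute feed) favours D.

0.150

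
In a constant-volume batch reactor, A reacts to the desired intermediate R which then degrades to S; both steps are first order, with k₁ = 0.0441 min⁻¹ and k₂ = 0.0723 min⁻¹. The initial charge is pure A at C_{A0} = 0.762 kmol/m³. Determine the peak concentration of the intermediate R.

For a first-order series the maximum intermediate yield is C_{R,max}/C_{A0} = (k₁/k₂)^[k₂/(k₂−k₁)].
= (0.0441/0.0723)^(0.0723/(0.0723−0.0441)) = (0.6100)^(2.564) = 0.2815.
C_{R,max} = 0.2815×0.762 = 0.215 kmol/m³.

0.215 kmol/m³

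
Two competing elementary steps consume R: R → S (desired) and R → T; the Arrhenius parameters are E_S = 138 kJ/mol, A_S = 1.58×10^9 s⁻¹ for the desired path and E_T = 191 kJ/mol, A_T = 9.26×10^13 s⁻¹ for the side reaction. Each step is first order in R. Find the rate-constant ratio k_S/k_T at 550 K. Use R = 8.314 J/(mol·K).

1.84

Since both paths have the same order in R, the concentration cancels and S_{S/T} = k_S/k_T = (A_S/A_T)·exp[(E_T−E_S)/(RT)].
(E_T−E_S)/(RT) = (191−138)×10³/(8.314×550) = 53000/4573 = 11.59.
k_S/k_T = (1.58×10^9/9.26×10^13)·exp(11.59) = 1.706×10^-5 × 1.081×10^5 = 1.84.
Since E_S < E_T, lowering the temperature improves selectivity toward S.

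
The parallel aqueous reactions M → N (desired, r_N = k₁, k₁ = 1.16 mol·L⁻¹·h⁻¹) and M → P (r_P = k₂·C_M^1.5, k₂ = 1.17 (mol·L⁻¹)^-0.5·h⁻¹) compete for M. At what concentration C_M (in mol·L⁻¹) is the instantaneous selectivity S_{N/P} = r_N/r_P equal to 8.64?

S_{N/P} = (k₁/k₂)·C_M^-1.5 ⇒ C_M = (S·k₂/k₁)^(1/(-1.5)).
= (8.64×1.17/1.16)^(-0.6667) = (8.714)^(-0.6667) = 0.236 mol·L⁻¹.

0.236 mol·L⁻¹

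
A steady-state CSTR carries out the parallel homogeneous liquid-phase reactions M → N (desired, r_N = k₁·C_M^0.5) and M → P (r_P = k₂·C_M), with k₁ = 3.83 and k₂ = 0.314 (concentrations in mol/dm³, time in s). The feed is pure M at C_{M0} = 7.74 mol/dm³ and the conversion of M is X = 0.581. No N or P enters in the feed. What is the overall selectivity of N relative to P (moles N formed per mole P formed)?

Exit C_M = C_{M0}(1−X) = 7.74×0.419 = 3.243 mol/dm³.
A CSTR operates uniformly at the exit composition, giving r_N = 6.897 and r_P = 1.018 (each k·C_M^n at C_M = 3.243).
Overall selectivity = C_N/C_P = r_Nτ/(r_Pτ) = r_N/r_P = 6.77.

6.77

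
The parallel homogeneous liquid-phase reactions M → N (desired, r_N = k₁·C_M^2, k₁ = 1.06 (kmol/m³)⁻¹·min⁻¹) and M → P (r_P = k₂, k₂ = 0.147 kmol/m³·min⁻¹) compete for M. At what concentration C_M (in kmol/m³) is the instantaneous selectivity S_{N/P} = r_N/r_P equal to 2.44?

0.582 kmol/m³

S_{N/P} = (k₁/k₂)·C_M^2 ⇒ C_M = (S·k₂/k₁)^(0.5).
= (2.44×0.147/1.06)^(0.5) = (0.3384)^(0.5) = 0.582 kmol/m³.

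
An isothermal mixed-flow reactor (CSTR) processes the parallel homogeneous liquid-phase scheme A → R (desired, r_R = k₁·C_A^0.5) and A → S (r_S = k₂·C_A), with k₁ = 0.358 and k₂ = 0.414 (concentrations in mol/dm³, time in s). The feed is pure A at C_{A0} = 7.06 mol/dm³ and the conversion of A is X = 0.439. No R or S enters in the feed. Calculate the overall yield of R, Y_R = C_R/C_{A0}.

0.133

Exit C_A = C_{A0}(1−X) = 7.06×0.561 = 3.961 mol/dm³.
A CSTR operates uniformly at the exit composition, giving r_R = 0.7125 and r_S = 1.640 (each k·C_A^n at C_A = 3.961).
Fraction of consumed A going to R: r_R/(r_R+r_S) = 0.3029.
C_R = 0.3029·C_{A0}·X = 0.3029×7.06×0.439 = 0.939 mol/dm³; Y_R = C_R/C_{A0} = 0.133.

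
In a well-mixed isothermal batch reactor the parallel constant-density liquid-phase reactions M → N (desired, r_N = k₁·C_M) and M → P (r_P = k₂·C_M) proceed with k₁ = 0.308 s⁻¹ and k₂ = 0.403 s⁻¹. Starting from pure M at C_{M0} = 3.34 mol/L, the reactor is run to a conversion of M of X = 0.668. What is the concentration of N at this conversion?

C_M = C_{M0}(1−X) = 1.109 mol/L.
Both paths are first order in M, so the instantaneous fraction to N is constant: dC_N/d(−C_M) = k₁/(k₁+k₂) = 0.4332.
C_N = 0.4332·(C_{M0}−C_M) = 0.4332×2.231 = 0.967 mol/L.

0.967 mol/L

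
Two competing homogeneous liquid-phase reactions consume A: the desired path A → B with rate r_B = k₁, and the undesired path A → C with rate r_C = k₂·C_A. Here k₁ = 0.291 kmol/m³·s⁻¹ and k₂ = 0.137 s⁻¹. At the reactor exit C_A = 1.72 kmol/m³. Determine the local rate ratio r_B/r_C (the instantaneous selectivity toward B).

S_{B/C} = r_B/r_C = (k₁)/(k₂·C_A) = (k₁/k₂)·C_A⁻¹.
= (0.291) / (0.137×1.720) = 0.2910/0.2356 = 1.23.
The undesired path is higher order in A, so low C_A (CSTR or dilute feed) favours B.

1.23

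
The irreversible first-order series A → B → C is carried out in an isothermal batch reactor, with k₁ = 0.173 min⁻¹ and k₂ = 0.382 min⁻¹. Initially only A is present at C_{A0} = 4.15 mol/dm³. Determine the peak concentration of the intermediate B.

At the optimum, C_{B,max}/C_{A0} = (k₁/k₂)^[k₂/(k₂−k₁)].
= (0.173/0.382)^(0.382/(0.382−0.173)) = (0.4529)^(1.828) = 0.2351.
C_{B,max} = 0.2351×4.15 = 0.976 mol/dm³.

0.976 mol/dm³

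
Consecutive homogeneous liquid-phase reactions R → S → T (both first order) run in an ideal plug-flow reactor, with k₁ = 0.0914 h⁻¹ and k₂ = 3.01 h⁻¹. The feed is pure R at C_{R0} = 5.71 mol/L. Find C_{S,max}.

0.155 mol/L

Evaluating C_S at τ_opt = ln(k₂/k₁)/(k₂−k₁) gives C_{S,max}/C_{R0} = (k₁/k₂)^[k₂/(k₂−k₁)].
= (0.0914/3.01)^(3.01/(3.01−0.0914)) = (0.03037)^(1.031) = 0.02722.
C_{S,max} = 0.02722×5.71 = 0.155 mol/L.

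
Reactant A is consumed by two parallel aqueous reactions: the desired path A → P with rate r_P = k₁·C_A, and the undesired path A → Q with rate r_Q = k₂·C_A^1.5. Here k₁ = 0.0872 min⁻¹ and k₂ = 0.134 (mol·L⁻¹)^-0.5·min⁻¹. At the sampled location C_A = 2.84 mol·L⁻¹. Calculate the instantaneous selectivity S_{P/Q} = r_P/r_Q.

0.386

S_{P/Q} = r_P/r_Q = (k₁·C_A)/(k₂·C_A^1.5) = (k₁/k₂)·C_A^-0.5.
= (0.0872×2.840) / (0.134×2.840^1.5) = 0.2476/0.6413 = 0.386.
The undesired path is higher order in A, so low C_A (CSTR or dilute feed) favours P.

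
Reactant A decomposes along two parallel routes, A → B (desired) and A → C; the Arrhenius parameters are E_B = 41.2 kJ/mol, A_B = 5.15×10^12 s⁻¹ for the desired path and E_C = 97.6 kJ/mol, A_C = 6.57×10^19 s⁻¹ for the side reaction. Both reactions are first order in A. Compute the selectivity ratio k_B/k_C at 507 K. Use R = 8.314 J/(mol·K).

k_B/k_C = (A_B/A_C)·exp[−(E_B−E_C)/(RT)] = (A_B/A_C)·exp[(E_C−E_B)/(RT)].
(E_C−E_B)/(RT) = (97.6−41.2)×10³/(8.314×507) = 56400/4215 = 13.38.
k_B/k_C = (5.15×10^12/6.57×10^19)·exp(13.38) = 7.839×10^-8 × 6.470×10^5 = 0.0507.
Since E_B < E_C, lowering the temperature improves selectivity toward B.

0.0507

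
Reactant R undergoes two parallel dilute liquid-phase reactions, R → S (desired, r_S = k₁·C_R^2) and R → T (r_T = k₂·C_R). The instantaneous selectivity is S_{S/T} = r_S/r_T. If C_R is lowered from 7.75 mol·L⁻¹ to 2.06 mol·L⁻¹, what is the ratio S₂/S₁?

0.266

S_{S/T} = (k₁/k₂)·C_R, so S₂/S₁ = (C_{R,2}/C_{R,1}).
= 2.06/7.75 = 0.266.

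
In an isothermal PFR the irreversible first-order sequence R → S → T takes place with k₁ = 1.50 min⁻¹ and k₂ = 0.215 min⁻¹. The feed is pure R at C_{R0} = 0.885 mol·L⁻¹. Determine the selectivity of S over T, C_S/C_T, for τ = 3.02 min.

For first-order series with pure R initially, C_S(τ) = k₁C_{R0}/(k₂−k₁)·(e^(−k₁τ) − e^(−k₂τ)).
e^(−k₁τ) = e^(−1.50×3.02) = e^(−4.530) = 0.01078; e^(−k₂τ) = e^(−0.6493) = 0.5224.
C_S = 1.50×0.885/(0.215−1.50) × (0.01078−0.5224) = (-1.033)×(-0.5116) = 0.5286 mol·L⁻¹.
C_R = C_{R0}e^(−k₁τ) = 0.009541 mol·L⁻¹, so C_T = C_{R0}−C_R−C_S = 0.3469 mol·L⁻¹; C_S/C_T = 1.52.

1.52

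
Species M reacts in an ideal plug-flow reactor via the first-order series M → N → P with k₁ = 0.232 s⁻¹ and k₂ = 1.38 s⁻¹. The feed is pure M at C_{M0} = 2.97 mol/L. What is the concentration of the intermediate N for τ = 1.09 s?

Solving the coupled first-order balances gives C_N(τ) = [k₁/(k₂−k₁)]·C_{M0}·(e^(−k₁τ) − e^(−k₂τ)).
e^(−k₁τ) = e^(−0.232×1.09) = e^(−0.2529) = 0.7766; e^(−k₂τ) = e^(−1.504) = 0.2222.
C_N = 0.232×2.97/(1.38−0.232) × (0.7766−0.2222) = 0.6002×0.5544 = 0.3327 mol/L.

0.333 mol/L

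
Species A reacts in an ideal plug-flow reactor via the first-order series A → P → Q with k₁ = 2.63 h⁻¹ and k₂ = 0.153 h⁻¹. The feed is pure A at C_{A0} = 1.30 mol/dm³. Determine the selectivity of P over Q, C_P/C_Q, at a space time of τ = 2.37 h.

2.82

The intermediate concentration in a first-order A→B→C sequence is C_P = k₁C_{A0}(e^(−k₁τ) − e^(−k₂τ))/(k₂−k₁).
e^(−k₁τ) = e^(−2.63×2.37) = e^(−6.233) = 0.001963; e^(−k₂τ) = e^(−0.3626) = 0.6959.
C_P = 2.63×1.30/(0.153−2.63) × (0.001963−0.6959) = (-1.380)×(-0.6939) = 0.9578 mol/dm³.
C_A = C_{A0}e^(−k₁τ) = 0.002552 mol/dm³, so C_Q = C_{A0}−C_A−C_P = 0.3397 mol/dm³; C_P/C_Q = 2.82.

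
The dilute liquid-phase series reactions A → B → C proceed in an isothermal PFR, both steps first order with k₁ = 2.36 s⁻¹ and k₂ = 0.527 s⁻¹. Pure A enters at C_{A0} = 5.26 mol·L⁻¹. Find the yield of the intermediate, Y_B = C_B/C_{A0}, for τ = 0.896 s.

Solving the coupled first-order balances gives C_B(τ) = [k₁/(k₂−k₁)]·C_{A0}·(e^(−k₁τ) − e^(−k₂τ)).
e^(−k₁τ) = e^(−2.36×0.896) = e^(−2.115) = 0.1207; e^(−k₂τ) = e^(−0.4722) = 0.6236.
C_B = 2.36×5.26/(0.527−2.36) × (0.1207−0.6236) = (-6.772)×(-0.5029) = 3.406 mol·L⁻¹.
Y_B = C_B/C_{A0} = 3.406/5.26 = 0.648.

0.648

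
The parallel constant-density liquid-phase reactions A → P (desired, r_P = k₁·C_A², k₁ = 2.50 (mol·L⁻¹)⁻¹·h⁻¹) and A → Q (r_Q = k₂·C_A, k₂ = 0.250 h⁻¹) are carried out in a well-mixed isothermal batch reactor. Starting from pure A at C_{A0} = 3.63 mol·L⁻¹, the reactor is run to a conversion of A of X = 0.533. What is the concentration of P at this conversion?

C_A = C_{A0}(1−X) = 1.695 mol·L⁻¹.
Along a PFR/batch, dC_Q/dC_A = −r_Q/(r_P+r_Q) = −k₂/(k₂+k₁·C_A).
Integrating from C_{A0} to C_A: C_Q = (0.250/2.50)·ln[(0.250+2.50·3.63)/(0.250+2.50·1.70)] = 0.1000·ln(9.325/4.488) = 0.07313 mol·L⁻¹.
Then C_P = (C_{A0}−C_A) − C_Q = 1.935 − 0.07313 = 1.862 mol·L⁻¹.

1.86 mol·L⁻¹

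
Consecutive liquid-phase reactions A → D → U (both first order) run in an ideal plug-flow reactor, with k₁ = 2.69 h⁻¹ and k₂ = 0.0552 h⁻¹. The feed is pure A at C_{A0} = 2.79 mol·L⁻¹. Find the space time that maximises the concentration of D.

1.48 h

For first-order series the maximum of C_D occurs at τ_opt = ln(k₂/k₁)/(k₂−k₁).
= ln(0.0552/2.69)/(0.0552−2.69) = ln(0.02052)/-2.635 = -3.886/-2.635 = 1.48 h.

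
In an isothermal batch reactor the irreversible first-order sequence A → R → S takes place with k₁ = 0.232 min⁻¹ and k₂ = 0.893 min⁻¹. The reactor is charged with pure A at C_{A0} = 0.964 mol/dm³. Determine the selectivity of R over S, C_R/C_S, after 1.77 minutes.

0.911

Solving the coupled first-order balances gives C_R(t) = [k₁/(k₂−k₁)]·C_{A0}·(e^(−k₁t) − e^(−k₂t)).
e^(−k₁t) = e^(−0.232×1.77) = e^(−0.4106) = 0.6632; e^(−k₂t) = e^(−1.581) = 0.2058.
C_R = 0.232×0.964/(0.893−0.232) × (0.6632−0.2058) = 0.3383×0.4574 = 0.1548 mol/dm³.
C_A = C_{A0}e^(−k₁t) = 0.6393 mol/dm³, so C_S = C_{A0}−C_A−C_R = 0.1699 mol/dm³; C_R/C_S = 0.911.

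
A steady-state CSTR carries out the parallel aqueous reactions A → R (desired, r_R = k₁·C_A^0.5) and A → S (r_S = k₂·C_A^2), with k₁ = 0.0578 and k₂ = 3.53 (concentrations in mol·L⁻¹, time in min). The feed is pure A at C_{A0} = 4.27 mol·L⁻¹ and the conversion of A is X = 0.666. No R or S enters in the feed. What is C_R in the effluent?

Exit C_A = C_{A0}(1−X) = 4.27×0.334 = 1.426 mol·L⁻¹.
In a CSTR the entire volume is at exit conditions, so r_R = 0.0578×1.426^0.5 = 0.06903 and r_S = 3.53×1.426^2 = 7.180.
Fraction of consumed A going to R: r_R/(r_R+r_S) = 0.009522.
C_R = 0.009522·C_{A0}·X = 0.009522×4.27×0.666 = 0.0271 mol·L⁻¹.

0.0271 mol·L⁻¹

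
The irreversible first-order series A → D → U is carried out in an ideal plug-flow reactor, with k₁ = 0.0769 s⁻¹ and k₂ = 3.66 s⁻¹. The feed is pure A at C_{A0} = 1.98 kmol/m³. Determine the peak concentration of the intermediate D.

For a first-order series the maximum intermediate yield is C_{D,max}/C_{A0} = (k₁/k₂)^[k₂/(k₂−k₁)].
= (0.0769/3.66)^(3.66/(3.66−0.0769)) = (0.02101)^(1.021) = 0.01934.
C_{D,max} = 0.01934×1.98 = 0.0383 kmol/m³.

0.0383 kmol/m³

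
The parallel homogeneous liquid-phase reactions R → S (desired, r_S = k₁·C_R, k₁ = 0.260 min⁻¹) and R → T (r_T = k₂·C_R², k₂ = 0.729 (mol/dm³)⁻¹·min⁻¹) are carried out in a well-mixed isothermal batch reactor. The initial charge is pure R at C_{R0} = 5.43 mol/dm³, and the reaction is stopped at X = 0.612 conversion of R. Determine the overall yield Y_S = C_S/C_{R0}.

0.0561

C_R = C_{R0}(1−X) = 2.107 mol/dm³.
Along a PFR/batch, dC_S/dC_R = −r_S/(r_S+r_T) = −k₁/(k₁+k₂·C_R).
Integrating from C_{R0} to C_R: C_S = (0.260/0.729)·ln[(0.260+0.729·5.43)/(0.260+0.729·2.11)] = 0.3567·ln(4.218/1.796) = 0.3046 mol/dm³.
Y_S = C_S/C_{R0} = 0.3046/5.43 = 0.0561.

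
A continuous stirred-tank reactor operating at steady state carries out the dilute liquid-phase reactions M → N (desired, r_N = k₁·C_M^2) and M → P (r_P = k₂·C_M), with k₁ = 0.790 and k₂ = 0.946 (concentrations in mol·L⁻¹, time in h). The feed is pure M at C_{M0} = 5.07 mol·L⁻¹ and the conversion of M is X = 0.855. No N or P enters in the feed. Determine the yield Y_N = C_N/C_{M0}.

Exit C_M = C_{M0}(1−X) = 5.07×0.145 = 0.7352 mol·L⁻¹.
A CSTR operates uniformly at the exit composition, giving r_N = 0.4270 and r_P = 0.6955 (each k·C_M^n at C_M = 0.7352).
Fraction of consumed M going to N: r_N/(r_N+r_P) = 0.3804.
C_N = 0.3804·C_{M0}·X = 0.3804×5.07×0.855 = 1.65 mol·L⁻¹; Y_N = C_N/C_{M0} = 0.325.

0.325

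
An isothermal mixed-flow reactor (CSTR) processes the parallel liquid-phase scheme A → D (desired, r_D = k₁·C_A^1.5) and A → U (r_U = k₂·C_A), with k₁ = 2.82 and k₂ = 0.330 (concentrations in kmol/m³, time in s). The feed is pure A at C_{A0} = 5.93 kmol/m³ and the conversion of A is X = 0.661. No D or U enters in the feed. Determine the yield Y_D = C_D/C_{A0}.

Exit C_A = C_{A0}(1−X) = 5.93×0.339 = 2.010 kmol/m³.
A CSTR operates uniformly at the exit composition, giving r_D = 8.038 and r_U = 0.6634 (each k·C_A^n at C_A = 2.010).
Fraction of consumed A going to D: r_D/(r_D+r_U) = 0.9238.
C_D = 0.9238·C_{A0}·X = 0.9238×5.93×0.661 = 3.62 kmol/m³; Y_D = C_D/C_{A0} = 0.611.

0.611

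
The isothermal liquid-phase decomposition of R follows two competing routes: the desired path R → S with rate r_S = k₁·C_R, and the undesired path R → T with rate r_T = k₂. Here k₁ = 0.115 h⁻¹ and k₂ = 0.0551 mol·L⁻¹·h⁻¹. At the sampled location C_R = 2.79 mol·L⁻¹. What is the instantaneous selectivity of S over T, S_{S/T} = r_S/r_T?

5.82

S_{S/T} = r_S/r_T = (k₁·C_R)/(k₂) = (k₁/k₂)·C_R.
= (0.115×2.790) / (0.0551) = 0.3209/0.05510 = 5.82.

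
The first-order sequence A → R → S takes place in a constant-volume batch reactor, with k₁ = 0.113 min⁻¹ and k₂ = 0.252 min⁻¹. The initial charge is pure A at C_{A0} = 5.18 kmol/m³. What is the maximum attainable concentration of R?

Evaluating C_R at t_opt = ln(k₂/k₁)/(k₂−k₁) gives C_{R,max}/C_{A0} = (k₁/k₂)^[k₂/(k₂−k₁)].
= (0.113/0.252)^(0.252/(0.252−0.113)) = (0.4484)^(1.813) = 0.2336.
C_{R,max} = 0.2336×5.18 = 1.21 kmol/m³.

1.21 kmol/m³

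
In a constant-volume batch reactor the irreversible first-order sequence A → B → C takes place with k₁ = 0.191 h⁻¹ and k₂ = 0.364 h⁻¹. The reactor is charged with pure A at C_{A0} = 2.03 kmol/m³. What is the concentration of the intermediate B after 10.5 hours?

0.253 kmol/m³

For first-order series with pure A initially, C_B(t) = k₁C_{A0}/(k₂−k₁)·(e^(−k₁t) − e^(−k₂t)).
e^(−k₁t) = e^(−0.191×10.5) = e^(−2.006) = 0.1346; e^(−k₂t) = e^(−3.822) = 0.02188.
C_B = 0.191×2.03/(0.364−0.191) × (0.1346−0.02188) = 2.241×0.1127 = 0.2526 kmol/m³.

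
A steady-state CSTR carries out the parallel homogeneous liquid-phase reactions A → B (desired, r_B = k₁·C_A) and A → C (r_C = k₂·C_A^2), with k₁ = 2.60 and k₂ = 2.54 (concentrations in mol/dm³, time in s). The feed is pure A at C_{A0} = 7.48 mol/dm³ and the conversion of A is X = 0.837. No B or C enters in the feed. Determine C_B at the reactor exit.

2.86 mol/dm³

Exit C_A = C_{A0}(1−X) = 7.48×0.163 = 1.219 mol/dm³.
In a CSTR the entire volume is at exit conditions, so r_B = 2.60×1.219 = 3.170 and r_C = 2.54×1.219^2 = 3.776.
Fraction of consumed A going to B: r_B/(r_B+r_C) = 0.4564.
C_B = 0.4564·C_{A0}·X = 0.4564×7.48×0.837 = 2.86 mol/dm³.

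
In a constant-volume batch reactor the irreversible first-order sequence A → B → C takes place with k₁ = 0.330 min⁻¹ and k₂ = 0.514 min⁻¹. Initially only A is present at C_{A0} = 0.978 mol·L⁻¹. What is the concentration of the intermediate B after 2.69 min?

0.282 mol·L⁻¹

Solving the coupled first-order balances gives C_B(t) = [k₁/(k₂−k₁)]·C_{A0}·(e^(−k₁t) − e^(−k₂t)).
e^(−k₁t) = e^(−0.330×2.69) = e^(−0.8877) = 0.4116; e^(−k₂t) = e^(−1.383) = 0.2509.
C_B = 0.330×0.978/(0.514−0.330) × (0.4116−0.2509) = 1.754×0.1607 = 0.2819 mol·L⁻¹.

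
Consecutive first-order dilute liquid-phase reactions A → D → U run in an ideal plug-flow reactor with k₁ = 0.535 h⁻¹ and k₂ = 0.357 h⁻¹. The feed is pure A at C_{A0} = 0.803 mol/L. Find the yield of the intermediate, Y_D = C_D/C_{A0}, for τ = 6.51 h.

0.202

Solving the coupled first-order balances gives C_D(τ) = [k₁/(k₂−k₁)]·C_{A0}·(e^(−k₁τ) − e^(−k₂τ)).
e^(−k₁τ) = e^(−0.535×6.51) = e^(−3.483) = 0.03072; e^(−k₂τ) = e^(−2.324) = 0.09787.
C_D = 0.535×0.803/(0.357−0.535) × (0.03072−0.09787) = (-2.414)×(-0.06715) = 0.1621 mol/L.
Y_D = C_D/C_{A0} = 0.1621/0.803 = 0.202.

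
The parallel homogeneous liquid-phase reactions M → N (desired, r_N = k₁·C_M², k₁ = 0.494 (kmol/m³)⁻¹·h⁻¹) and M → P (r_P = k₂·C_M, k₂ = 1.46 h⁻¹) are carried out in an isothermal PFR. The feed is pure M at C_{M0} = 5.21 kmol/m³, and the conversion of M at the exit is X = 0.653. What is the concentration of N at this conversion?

C_M = C_{M0}(1−X) = 1.808 kmol/m³.
Along a PFR/batch, dC_P/dC_M = −r_P/(r_N+r_P) = −k₂/(k₂+k₁·C_M).
Integrating from C_{M0} to C_M: C_P = (1.46/0.494)·ln[(1.46+0.494·5.21)/(1.46+0.494·1.81)] = 2.955·ln(4.034/2.353) = 1.593 kmol/m³.
Then C_N = (C_{M0}−C_M) − C_P = 3.402 − 1.593 = 1.809 kmol/m³.

1.81 kmol/m³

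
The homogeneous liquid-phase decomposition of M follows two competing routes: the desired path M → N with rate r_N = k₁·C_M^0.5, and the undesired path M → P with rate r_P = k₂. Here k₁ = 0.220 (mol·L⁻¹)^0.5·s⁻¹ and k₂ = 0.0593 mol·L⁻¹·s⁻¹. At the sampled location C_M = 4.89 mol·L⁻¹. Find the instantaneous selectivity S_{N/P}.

S_{N/P} = r_N/r_P = (k₁·C_M^0.5)/(k₂) = (k₁/k₂)·C_M^0.5.
= (0.220×4.890^0.5) / (0.0593) = 0.4865/0.05930 = 8.20.
Since the desired path is higher order in M, keeping C_M high (PFR or concentrated feed) favours N.

8.20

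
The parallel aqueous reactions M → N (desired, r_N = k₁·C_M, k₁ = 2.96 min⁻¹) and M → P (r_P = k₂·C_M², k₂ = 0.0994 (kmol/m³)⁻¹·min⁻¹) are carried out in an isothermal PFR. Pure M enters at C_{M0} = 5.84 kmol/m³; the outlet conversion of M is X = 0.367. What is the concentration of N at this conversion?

1.85 kmol/m³

C_M = C_{M0}(1−X) = 3.697 kmol/m³.
Along a PFR/batch, dC_N/dC_M = −r_N/(r_N+r_P) = −k₁/(k₁+k₂·C_M).
Integrating from C_{M0} to C_M: C_N = (2.96/0.0994)·ln[(2.96+0.0994·5.84)/(2.96+0.0994·3.70)] = 29.78·ln(3.540/3.327) = 1.848 kmol/m³.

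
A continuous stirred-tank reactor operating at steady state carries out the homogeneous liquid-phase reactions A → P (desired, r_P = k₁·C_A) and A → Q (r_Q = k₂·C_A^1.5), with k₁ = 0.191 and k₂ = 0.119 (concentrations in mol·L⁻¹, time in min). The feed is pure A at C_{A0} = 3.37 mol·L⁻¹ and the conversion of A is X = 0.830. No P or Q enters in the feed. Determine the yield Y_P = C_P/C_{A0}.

0.564

Exit C_A = C_{A0}(1−X) = 3.37×0.170 = 0.5729 mol·L⁻¹.
In a CSTR the entire volume is at exit conditions, so r_P = 0.191×0.5729 = 0.1094 and r_Q = 0.119×0.5729^1.5 = 0.05160.
Fraction of consumed A going to P: r_P/(r_P+r_Q) = 0.6795.
C_P = 0.6795·C_{A0}·X = 0.6795×3.37×0.830 = 1.90 mol·L⁻¹; Y_P = C_P/C_{A0} = 0.564.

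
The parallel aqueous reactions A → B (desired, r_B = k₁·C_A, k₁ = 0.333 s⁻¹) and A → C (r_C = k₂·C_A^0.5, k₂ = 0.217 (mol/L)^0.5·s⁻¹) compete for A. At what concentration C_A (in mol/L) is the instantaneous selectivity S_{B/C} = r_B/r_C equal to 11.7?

58.1 mol/L

S_{B/C} = (k₁/k₂)·C_A^0.5 ⇒ C_A = (S·k₂/k₁)^(2).
= (11.7×0.217/0.333)^(2) = (7.624)^(2) = 58.1 mol/L.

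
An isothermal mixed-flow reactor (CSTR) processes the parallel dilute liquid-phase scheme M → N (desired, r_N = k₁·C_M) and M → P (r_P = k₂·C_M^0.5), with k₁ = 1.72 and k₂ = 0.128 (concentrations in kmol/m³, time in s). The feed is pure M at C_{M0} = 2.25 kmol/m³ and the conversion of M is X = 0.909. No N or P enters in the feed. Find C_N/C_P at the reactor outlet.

6.08

Exit C_M = C_{M0}(1−X) = 2.25×0.0910 = 0.2047 kmol/m³.
Rates in a CSTR are evaluated at the outlet concentration: r_N = 1.72×0.2047 = 0.3522, r_P = 0.128×0.2047^0.5 = 0.05792.
Overall selectivity = C_N/C_P = r_Nτ/(r_Pτ) = r_N/r_P = 6.08.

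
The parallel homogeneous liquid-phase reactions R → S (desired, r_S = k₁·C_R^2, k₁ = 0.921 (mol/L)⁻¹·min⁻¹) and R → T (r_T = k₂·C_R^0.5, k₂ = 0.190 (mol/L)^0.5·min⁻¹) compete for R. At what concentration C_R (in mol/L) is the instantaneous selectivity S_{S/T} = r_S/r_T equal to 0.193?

0.117 mol/L

S_{S/T} = (k₁/k₂)·C_R^1.5 ⇒ C_R = (S·k₂/k₁)^(1/1.5).
= (0.193×0.190/0.921)^(0.6667) = (0.03982)^(0.6667) = 0.117 mol/L.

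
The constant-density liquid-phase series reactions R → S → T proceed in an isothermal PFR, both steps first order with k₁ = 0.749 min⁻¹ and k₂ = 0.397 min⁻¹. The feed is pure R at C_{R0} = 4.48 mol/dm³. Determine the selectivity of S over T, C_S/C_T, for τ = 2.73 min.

Solving the coupled first-order balances gives C_S(τ) = [k₁/(k₂−k₁)]·C_{R0}·(e^(−k₁τ) − e^(−k₂τ)).
e^(−k₁τ) = e^(−0.749×2.73) = e^(−2.045) = 0.1294; e^(−k₂τ) = e^(−1.084) = 0.3383.
C_S = 0.749×4.48/(0.397−0.749) × (0.1294−0.3383) = (-9.533)×(-0.2089) = 1.991 mol/dm³.
C_R = C_{R0}e^(−k₁τ) = 0.5798 mol/dm³, so C_T = C_{R0}−C_R−C_S = 1.909 mol/dm³; C_S/C_T = 1.04.

1.04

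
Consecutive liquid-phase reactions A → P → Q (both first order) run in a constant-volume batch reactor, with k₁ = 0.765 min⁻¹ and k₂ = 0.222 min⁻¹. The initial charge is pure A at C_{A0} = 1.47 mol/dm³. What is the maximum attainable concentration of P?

At the optimum, C_{P,max}/C_{A0} = (k₁/k₂)^[k₂/(k₂−k₁)].
= (0.765/0.222)^(0.222/(0.222−0.765)) = (3.446)^(-0.4088) = 0.6030.
C_{P,max} = 0.6030×1.47 = 0.886 mol/dm³.

0.886 mol/dm³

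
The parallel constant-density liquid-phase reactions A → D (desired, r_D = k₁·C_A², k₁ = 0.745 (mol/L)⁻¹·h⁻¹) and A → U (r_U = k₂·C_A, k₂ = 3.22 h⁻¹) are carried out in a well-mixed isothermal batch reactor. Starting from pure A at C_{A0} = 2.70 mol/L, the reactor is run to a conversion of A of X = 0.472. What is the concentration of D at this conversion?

0.409 mol/L

C_A = C_{A0}(1−X) = 1.426 mol/L.
Along a PFR/batch, dC_U/dC_A = −r_U/(r_D+r_U) = −k₂/(k₂+k₁·C_A).
Integrating from C_{A0} to C_A: C_U = (3.22/0.745)·ln[(3.22+0.745·2.70)/(3.22+0.745·1.43)] = 4.322·ln(5.232/4.282) = 0.8656 mol/L.
Then C_D = (C_{A0}−C_A) − C_U = 1.274 − 0.8656 = 0.4088 mol/L.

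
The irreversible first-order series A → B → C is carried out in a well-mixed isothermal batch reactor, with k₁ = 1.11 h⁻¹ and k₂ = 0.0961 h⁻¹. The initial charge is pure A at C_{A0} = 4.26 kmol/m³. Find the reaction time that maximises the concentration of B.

2.41 h

Setting dC_B/dt = 0 gives t_opt = ln(k₂/k₁)/(k₂−k₁).
= ln(0.0961/1.11)/(0.0961−1.11) = ln(0.08658)/-1.014 = -2.447/-1.014 = 2.41 h.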